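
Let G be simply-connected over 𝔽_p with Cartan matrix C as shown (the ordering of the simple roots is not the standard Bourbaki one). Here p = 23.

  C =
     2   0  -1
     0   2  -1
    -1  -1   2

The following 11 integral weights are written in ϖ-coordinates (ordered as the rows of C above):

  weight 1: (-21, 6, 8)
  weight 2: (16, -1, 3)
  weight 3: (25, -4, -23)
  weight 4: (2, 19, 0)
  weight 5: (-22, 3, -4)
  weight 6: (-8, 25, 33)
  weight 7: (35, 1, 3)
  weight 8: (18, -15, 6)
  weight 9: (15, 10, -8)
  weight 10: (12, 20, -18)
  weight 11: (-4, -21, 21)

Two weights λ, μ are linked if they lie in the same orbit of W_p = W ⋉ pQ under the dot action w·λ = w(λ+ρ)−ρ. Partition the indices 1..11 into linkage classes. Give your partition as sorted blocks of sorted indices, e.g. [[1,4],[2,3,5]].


Cartan matrix: type A_3 (|W|=24); un-permuting the 3 rows.

λ_j+ρ reflected into Ā_23 (⟨·,θ^∨⟩≤23); 3-tuples as given:

  λ_1 → (9, 4, 7);  λ_2 → (17, 0, 4);  λ_3 → (2, 19, 1);  λ_4 → (2, 19, 1);  λ_5 → (2, 19, 1);  λ_6 → (9, 4, 7);  λ_7 → (4, 4, 13);  λ_8 → (9, 4, 7);  λ_9 → (9, 4, 7);  λ_10 → (4, 4, 13);  λ_11 → (2, 19, 1)

Partition of {1..11} into 4 W_23-dot-orbits:

[[1, 6, 8, 9], [2], [3, 4, 5, 11], [7, 10]]


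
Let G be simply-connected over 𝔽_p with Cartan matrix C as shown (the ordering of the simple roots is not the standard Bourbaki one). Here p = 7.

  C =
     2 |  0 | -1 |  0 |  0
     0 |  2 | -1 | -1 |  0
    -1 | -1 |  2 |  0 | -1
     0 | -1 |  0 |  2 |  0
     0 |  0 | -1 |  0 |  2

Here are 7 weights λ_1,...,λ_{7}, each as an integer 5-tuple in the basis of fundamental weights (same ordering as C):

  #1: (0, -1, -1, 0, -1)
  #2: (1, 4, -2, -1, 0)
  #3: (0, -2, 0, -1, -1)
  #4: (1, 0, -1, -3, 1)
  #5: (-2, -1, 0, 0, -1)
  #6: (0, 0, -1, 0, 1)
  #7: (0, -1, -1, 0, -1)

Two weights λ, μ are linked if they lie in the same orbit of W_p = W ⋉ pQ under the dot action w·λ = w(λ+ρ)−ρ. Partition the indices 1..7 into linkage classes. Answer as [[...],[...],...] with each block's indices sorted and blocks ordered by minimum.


D_5 Cartan matrix, 5 simple roots permuted; ρ=(1,1,1,1,1).

Each λ_j+ρ reduced to Ā_7; 5-tuples below use C's row order:

    λ_1 → (1, 0, 0, 1, 0)
    λ_2 → (1, 0, 1, 0, 0)
    λ_3 → (1, 0, 0, 1, 0)
    λ_4 → (1, 0, 1, 1, 1)
    λ_5 → (1, 0, 0, 1, 0)
    λ_6 → (1, 1, 0, 1, 2)
    λ_7 → (1, 0, 0, 1, 0)

4 distinct reps among the 7 weights ⇒ 4 W_7-linkage classes:

[[1, 3, 5, 7], [2], [4], [6]]


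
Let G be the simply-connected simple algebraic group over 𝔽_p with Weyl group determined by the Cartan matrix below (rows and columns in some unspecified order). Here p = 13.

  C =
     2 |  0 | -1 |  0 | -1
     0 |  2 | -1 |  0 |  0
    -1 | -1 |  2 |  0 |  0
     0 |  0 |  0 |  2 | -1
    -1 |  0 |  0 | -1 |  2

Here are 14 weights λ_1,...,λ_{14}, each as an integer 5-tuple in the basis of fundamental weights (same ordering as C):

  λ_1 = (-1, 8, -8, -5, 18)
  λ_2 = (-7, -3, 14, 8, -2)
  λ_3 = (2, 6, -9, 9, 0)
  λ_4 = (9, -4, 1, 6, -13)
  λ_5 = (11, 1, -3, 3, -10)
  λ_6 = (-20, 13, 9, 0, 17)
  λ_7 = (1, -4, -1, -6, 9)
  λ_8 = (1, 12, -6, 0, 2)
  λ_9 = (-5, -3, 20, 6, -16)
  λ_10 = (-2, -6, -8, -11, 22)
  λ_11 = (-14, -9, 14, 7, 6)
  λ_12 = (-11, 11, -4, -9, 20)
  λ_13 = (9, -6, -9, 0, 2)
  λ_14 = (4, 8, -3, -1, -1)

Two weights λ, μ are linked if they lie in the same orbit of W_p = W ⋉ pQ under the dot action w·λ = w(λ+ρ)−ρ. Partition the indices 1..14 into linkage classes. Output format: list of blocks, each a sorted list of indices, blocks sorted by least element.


A_5 Cartan matrix, 5 simple roots permuted; ρ=(1,1,1,1,1).

Ā_13 reps of the 14 weights (A_5, coords as presented):

  λ_1+ρ ↦ (1, 2, 4, 2, 4);  λ_2+ρ ↦ (1, 2, 4, 2, 4);  λ_3+ρ ↦ (1, 0, 2, 5, 4);  λ_4+ρ ↦ (1, 0, 2, 5, 4);  λ_5+ρ ↦ (1, 0, 2, 5, 4);  λ_6+ρ ↦ (1, 0, 2, 5, 4);  λ_7+ρ ↦ (1, 0, 2, 5, 4);  λ_8+ρ ↦ (3, 7, 2, 0, 0);  λ_9+ρ ↦ (1, 2, 4, 2, 4);  λ_10+ρ ↦ (3, 7, 2, 0, 0);  λ_11+ρ ↦ (1, 2, 4, 2, 4);  λ_12+ρ ↦ (3, 7, 2, 0, 0);  λ_13+ρ ↦ (3, 7, 2, 0, 0);  λ_14+ρ ↦ (3, 7, 2, 0, 0)

The 14 indices split into 3 linkage classes (same alcove rep ⇔ same W_13-dot-orbit):

[[1, 2, 9, 11], [3, 4, 5, 6, 7], [8, 10, 12, 13, 14]]


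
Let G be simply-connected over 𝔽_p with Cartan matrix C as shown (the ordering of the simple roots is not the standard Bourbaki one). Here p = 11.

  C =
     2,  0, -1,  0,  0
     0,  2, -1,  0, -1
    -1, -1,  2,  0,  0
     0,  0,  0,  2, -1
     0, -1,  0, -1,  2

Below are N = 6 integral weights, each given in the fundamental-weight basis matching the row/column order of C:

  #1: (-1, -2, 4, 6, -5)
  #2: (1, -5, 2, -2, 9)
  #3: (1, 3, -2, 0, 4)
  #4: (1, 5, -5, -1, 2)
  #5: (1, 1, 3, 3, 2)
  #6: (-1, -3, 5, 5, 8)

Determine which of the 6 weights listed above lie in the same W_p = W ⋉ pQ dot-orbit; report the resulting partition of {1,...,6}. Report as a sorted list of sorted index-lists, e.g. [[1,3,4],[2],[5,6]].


Cartan matrix: type A_5 (|W|=720); un-permuting the 5 rows.

W_11-reps of the 6 weights in Ā_11 (same 5-coord order as C):

    λ_1+ρ ↦ (0, 4, 0, 2, 1)
    λ_2+ρ ↦ (1, 3, 1, 1, 5)
    λ_3+ρ ↦ (1, 3, 1, 1, 5)
    λ_4+ρ ↦ (2, 2, 2, 0, 3)
    λ_5+ρ ↦ (2, 2, 2, 0, 3)
    λ_6+ρ ↦ (2, 2, 2, 0, 3)

3 distinct reps among the 6 weights ⇒ 3 W_11-linkage classes:

[[1], [2, 3], [4, 5, 6]]


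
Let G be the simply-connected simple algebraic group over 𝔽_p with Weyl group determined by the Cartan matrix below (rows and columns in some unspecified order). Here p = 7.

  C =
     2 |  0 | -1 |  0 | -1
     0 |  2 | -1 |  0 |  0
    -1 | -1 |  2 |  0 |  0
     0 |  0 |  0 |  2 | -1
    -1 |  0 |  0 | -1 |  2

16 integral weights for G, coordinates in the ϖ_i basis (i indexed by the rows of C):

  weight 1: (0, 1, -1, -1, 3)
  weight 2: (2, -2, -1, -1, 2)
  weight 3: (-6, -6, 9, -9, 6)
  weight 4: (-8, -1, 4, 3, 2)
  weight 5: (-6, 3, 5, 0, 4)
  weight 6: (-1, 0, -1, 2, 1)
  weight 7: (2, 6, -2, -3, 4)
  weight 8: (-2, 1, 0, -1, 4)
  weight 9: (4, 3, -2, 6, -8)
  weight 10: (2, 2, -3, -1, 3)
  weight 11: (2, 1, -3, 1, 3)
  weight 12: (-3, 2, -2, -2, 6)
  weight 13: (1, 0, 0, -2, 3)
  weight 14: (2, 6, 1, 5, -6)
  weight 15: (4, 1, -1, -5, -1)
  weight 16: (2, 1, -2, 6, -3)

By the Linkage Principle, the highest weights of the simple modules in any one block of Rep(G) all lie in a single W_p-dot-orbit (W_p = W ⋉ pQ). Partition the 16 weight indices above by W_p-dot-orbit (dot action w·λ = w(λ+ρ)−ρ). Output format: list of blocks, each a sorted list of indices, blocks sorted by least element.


Dynkin diagram of C (from the 8 off-diagonal −1 entries): A_5.

λ_j+ρ reflected into Ā_7 (⟨·,θ^∨⟩≤7); 5-tuples as given:

  λ_1+ρ ↦ (1, 2, 0, 0, 4);  λ_2+ρ ↦ (2, 0, 1, 0, 3);  λ_3+ρ ↦ (0, 1, 0, 3, 2);  λ_4+ρ ↦ (1, 2, 0, 0, 4);  λ_5+ρ ↦ (2, 0, 1, 0, 3);  λ_6+ρ ↦ (0, 1, 0, 3, 2);  λ_7+ρ ↦ (0, 1, 0, 3, 2);  λ_8+ρ ↦ (1, 2, 0, 0, 4);  λ_9+ρ ↦ (1, 0, 2, 1, 3);  λ_10+ρ ↦ (1, 0, 2, 1, 3);  λ_11+ρ ↦ (1, 2, 0, 0, 4);  λ_12+ρ ↦ (1, 0, 2, 1, 3);  λ_13+ρ ↦ (2, 0, 1, 0, 3);  λ_14+ρ ↦ (0, 1, 0, 3, 2);  λ_15+ρ ↦ (1, 2, 0, 0, 4);  λ_16+ρ ↦ (0, 1, 0, 3, 2)

These 16 weights hit 4 W_7-dot-orbits; sizes (5, 3, 5, 3):

[[1, 4, 8, 11, 15], [2, 5, 13], [3, 6, 7, 14, 16], [9, 10, 12]]


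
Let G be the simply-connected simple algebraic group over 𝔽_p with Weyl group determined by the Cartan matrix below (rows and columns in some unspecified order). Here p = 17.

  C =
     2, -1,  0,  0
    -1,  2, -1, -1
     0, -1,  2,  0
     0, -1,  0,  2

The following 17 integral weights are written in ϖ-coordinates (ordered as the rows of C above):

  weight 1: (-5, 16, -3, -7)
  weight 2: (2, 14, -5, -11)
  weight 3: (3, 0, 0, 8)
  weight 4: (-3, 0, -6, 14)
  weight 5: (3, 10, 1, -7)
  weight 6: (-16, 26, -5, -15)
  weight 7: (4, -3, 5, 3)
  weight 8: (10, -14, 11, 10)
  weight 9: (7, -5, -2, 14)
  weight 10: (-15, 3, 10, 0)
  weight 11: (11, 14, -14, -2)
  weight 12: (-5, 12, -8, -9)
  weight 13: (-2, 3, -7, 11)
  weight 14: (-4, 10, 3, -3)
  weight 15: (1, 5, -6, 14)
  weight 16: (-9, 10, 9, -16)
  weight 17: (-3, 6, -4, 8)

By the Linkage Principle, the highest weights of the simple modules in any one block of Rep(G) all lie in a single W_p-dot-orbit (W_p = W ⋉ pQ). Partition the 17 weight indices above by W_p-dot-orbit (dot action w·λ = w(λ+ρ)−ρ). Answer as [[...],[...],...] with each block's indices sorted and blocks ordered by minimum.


D_4 Cartan matrix, 4 simple roots permuted; ρ=(1,1,1,1).

Ā_17 reps of the 17 weights (D_4, coords as presented):

  λ_1+ρ ↦ (4, 0, 2, 6);  λ_2+ρ ↦ (2, 1, 3, 9);  λ_3+ρ ↦ (4, 1, 1, 9);  λ_4+ρ ↦ (4, 1, 1, 9);  λ_5+ρ ↦ (4, 0, 2, 6);  λ_6+ρ ↦ (3, 2, 4, 2);  λ_7+ρ ↦ (3, 2, 4, 2);  λ_8+ρ ↦ (2, 4, 1, 2);  λ_9+ρ ↦ (2, 1, 3, 9);  λ_10+ρ ↦ (4, 1, 1, 9);  λ_11+ρ ↦ (2, 1, 3, 9);  λ_12+ρ ↦ (2, 4, 1, 2);  λ_13+ρ ↦ (2, 1, 3, 9);  λ_14+ρ ↦ (3, 2, 4, 2);  λ_15+ρ ↦ (4, 1, 1, 9);  λ_16+ρ ↦ (4, 2, 2, 3);  λ_17+ρ ↦ (2, 1, 3, 9)

Grouping the 17 weights by Ā_17-representative: 6 linkage classes.

[[1, 5], [2, 9, 11, 13, 17], [3, 4, 10, 15], [6, 7, 14], [8, 12], [16]]


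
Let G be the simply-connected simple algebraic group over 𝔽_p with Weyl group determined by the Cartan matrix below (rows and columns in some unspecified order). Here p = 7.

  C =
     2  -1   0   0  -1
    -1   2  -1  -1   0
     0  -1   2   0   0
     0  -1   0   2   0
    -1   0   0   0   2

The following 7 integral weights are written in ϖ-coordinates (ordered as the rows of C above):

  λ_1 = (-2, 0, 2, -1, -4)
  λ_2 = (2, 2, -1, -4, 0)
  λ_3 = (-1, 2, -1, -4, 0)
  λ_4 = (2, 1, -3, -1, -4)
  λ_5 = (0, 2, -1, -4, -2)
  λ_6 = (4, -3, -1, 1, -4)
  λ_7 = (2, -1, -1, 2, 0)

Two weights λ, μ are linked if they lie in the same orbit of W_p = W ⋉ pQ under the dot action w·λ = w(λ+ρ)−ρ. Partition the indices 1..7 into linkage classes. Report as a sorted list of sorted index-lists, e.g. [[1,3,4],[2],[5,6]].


Type D_5, rank 5, |W|=1920; reorder rows/cols to standard.

Alcove-folded reps (p=7, 7 weights, presented ϖ-order):

    λ_1 → (0, 0, 0, 3, 1)
    λ_2 → (0, 0, 0, 3, 1)
    λ_3 → (0, 0, 0, 3, 1)
    λ_4 → (0, 0, 2, 0, 3)
    λ_5 → (0, 0, 0, 3, 1)
    λ_6 → (0, 0, 2, 0, 3)
    λ_7 → (0, 0, 0, 3, 1)

These 7 weights hit 2 W_7-dot-orbits; sizes (5, 2):

[[1, 2, 3, 5, 7], [4, 6]]


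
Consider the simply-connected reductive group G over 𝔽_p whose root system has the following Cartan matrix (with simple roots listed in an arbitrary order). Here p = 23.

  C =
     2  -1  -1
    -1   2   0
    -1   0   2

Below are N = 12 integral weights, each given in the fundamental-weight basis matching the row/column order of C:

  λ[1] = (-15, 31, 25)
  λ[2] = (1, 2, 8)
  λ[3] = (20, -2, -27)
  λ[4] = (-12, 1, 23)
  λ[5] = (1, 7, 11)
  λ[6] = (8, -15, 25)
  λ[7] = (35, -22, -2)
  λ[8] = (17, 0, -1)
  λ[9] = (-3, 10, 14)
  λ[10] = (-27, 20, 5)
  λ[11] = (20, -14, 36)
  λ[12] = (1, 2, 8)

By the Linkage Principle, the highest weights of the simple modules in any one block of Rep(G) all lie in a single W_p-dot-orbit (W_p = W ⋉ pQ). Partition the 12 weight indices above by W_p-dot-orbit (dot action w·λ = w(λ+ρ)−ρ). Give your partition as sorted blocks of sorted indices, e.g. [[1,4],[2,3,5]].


Type A_3, rank 3, |W|=24; reorder rows/cols to standard.

Alcove-folded reps (p=23, 12 weights, presented ϖ-order):

  λ_1+ρ ↦ (2, 3, 9) · λ_2+ρ ↦ (2, 3, 9) · λ_3+ρ ↦ (1, 2, 17) · λ_4+ρ ↦ (2, 8, 12) · λ_5+ρ ↦ (2, 8, 12) · λ_6+ρ ↦ (2, 3, 9) · λ_7+ρ ↦ (2, 8, 12) · λ_8+ρ ↦ (18, 1, 0) · λ_9+ρ ↦ (2, 8, 12) · λ_10+ρ ↦ (1, 2, 17) · λ_11+ρ ↦ (2, 8, 12) · λ_12+ρ ↦ (2, 3, 9)

These 12 weights hit 4 W_23-dot-orbits; sizes (4, 2, 5, 1):

[[1, 2, 6, 12], [3, 10], [4, 5, 7, 9, 11], [8]]


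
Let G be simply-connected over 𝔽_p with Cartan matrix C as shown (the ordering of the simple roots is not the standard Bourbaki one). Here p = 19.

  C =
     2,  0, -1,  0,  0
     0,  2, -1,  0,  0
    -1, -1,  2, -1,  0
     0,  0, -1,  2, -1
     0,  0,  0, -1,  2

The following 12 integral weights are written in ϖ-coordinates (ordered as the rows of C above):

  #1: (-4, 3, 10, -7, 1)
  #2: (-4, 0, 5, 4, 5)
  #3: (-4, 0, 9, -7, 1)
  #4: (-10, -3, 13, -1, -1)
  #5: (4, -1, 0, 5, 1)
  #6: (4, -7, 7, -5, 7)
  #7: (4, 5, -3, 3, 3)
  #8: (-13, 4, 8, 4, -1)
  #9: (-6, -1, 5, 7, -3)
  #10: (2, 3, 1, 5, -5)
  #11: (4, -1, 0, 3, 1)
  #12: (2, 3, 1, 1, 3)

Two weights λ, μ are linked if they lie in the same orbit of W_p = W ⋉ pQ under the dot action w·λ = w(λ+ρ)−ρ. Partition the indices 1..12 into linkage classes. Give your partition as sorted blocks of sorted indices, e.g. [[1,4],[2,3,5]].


Dynkin diagram of C (from the 8 off-diagonal −1 entries): D_5.

Each λ_j+ρ reduced to Ā_19; 5-tuples below use C's row order:

    λ_1+ρ ↦ (3, 4, 2, 2, 4)
    λ_2+ρ ↦ (3, 1, 1, 2, 4)
    λ_3+ρ ↦ (3, 1, 1, 2, 4)
    λ_4+ρ ↦ (9, 2, 3, 0, 0)
    λ_5+ρ ↦ (5, 0, 1, 4, 2)
    λ_6+ρ ↦ (3, 4, 2, 2, 4)
    λ_7+ρ ↦ (3, 4, 2, 2, 4)
    λ_8+ρ ↦ (9, 2, 3, 0, 0)
    λ_9+ρ ↦ (5, 0, 1, 4, 2)
    λ_10+ρ ↦ (3, 4, 2, 2, 4)
    λ_11+ρ ↦ (5, 0, 1, 4, 2)
    λ_12+ρ ↦ (3, 4, 2, 2, 4)

These 12 weights hit 4 W_19-dot-orbits; sizes (5, 2, 2, 3):

[[1, 6, 7, 10, 12], [2, 3], [4, 8], [5, 9, 11]]


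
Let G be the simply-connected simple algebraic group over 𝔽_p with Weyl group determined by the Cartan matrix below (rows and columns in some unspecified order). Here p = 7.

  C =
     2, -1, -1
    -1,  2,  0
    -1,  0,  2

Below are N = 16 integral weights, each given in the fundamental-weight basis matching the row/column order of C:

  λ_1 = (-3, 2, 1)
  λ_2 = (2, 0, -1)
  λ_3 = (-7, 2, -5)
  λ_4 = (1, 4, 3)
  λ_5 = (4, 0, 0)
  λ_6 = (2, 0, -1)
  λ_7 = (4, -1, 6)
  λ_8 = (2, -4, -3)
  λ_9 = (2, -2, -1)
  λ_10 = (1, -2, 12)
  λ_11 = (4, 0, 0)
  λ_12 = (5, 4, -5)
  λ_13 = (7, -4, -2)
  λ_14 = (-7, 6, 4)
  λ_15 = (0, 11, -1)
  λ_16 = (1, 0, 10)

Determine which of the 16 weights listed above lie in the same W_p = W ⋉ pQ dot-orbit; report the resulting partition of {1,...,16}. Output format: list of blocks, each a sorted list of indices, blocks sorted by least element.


A_3 Cartan matrix, 3 simple roots permuted; ρ=(1,1,1).

Folding the 16 weights λ_j+ρ into Ā_7 (reps in the given 3-coord order):

    λ_1 → (2, 1, 0)
    λ_2 → (3, 1, 0)
    λ_3 → (3, 1, 0)
    λ_4 → (2, 1, 0)
    λ_5 → (5, 1, 1)
    λ_6 → (3, 1, 0)
    λ_7 → (0, 5, 2)
    λ_8 → (2, 1, 0)
    λ_9 → (2, 1, 0)
    λ_10 → (5, 1, 1)
    λ_11 → (5, 1, 1)
    λ_12 → (2, 1, 0)
    λ_13 → (4, 2, 0)
    λ_14 → (5, 1, 1)
    λ_15 → (5, 1, 1)
    λ_16 → (4, 2, 0)

Partition of {1..16} into 5 W_7-dot-orbits:

[[1, 4, 8, 9, 12], [2, 3, 6], [5, 10, 11, 14, 15], [7], [13, 16]]


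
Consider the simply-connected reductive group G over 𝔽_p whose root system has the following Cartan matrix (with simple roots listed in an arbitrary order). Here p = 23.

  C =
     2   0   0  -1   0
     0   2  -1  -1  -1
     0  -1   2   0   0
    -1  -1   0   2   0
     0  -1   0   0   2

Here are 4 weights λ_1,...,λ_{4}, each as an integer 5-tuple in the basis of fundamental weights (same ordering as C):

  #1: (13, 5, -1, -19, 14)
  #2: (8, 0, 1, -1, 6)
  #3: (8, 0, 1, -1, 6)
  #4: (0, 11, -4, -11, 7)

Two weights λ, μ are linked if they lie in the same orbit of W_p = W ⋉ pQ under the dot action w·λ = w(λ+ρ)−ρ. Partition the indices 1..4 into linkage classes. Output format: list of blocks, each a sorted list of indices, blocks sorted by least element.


Dynkin diagram of C (from the 8 off-diagonal −1 entries): D_5.

λ_j+ρ reflected into Ā_23 (⟨·,θ^∨⟩≤23); 5-tuples as given:

  λ_1+ρ ↦ (4, 0, 12, 2, 3);  λ_2+ρ ↦ (9, 1, 2, 0, 7);  λ_3+ρ ↦ (9, 1, 2, 0, 7);  λ_4+ρ ↦ (9, 1, 2, 0, 7)

Linkage partition of the 4 weights (2 classes, p=23):

[[1], [2, 3, 4]]


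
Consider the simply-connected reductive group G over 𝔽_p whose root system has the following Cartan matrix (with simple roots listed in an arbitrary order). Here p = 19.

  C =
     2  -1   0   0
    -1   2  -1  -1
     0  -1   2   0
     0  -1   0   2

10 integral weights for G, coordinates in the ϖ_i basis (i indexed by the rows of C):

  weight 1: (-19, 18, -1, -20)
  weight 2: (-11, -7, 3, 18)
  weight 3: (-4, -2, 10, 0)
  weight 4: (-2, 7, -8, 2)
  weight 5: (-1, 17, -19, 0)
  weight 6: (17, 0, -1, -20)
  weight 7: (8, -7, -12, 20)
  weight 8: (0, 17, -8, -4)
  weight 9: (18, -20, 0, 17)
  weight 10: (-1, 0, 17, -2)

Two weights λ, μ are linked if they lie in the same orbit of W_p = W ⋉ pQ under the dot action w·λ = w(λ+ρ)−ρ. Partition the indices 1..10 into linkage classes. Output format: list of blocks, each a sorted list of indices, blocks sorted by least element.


Type D_4, rank 4, |W|=192; reorder rows/cols to standard.

Alcove-folded reps (p=19, 10 weights, presented ϖ-order):

  [1] (0, 0, 18, 1) · [2] (4, 2, 10, 1) · [3] (1, 0, 7, 3) · [4] (1, 0, 7, 3) · [5] (0, 0, 18, 1) · [6] (0, 0, 18, 1) · [7] (6, 2, 4, 2) · [8] (1, 0, 7, 3) · [9] (0, 0, 18, 1) · [10] (0, 0, 18, 1)

Linkage partition of the 10 weights (4 classes, p=19):

[[1, 5, 6, 9, 10], [2], [3, 4, 8], [7]]


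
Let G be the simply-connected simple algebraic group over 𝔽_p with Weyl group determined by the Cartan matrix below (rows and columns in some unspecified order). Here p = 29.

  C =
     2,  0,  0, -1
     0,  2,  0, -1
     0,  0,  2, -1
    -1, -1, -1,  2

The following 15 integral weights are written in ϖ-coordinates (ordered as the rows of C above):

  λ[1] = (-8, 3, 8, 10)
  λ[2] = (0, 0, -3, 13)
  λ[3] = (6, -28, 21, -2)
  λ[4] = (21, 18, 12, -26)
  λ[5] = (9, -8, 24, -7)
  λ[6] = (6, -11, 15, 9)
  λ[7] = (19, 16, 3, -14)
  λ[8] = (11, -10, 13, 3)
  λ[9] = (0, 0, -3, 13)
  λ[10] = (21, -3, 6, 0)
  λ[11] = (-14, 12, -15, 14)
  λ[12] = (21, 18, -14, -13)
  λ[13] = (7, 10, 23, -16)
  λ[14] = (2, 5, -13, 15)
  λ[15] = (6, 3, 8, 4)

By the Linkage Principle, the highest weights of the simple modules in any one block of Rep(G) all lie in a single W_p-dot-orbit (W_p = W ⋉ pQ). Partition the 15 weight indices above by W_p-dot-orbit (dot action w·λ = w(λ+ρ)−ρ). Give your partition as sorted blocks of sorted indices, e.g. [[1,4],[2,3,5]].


C ↔ D_4 under row/col permutation; |W(D_4)| = 192.

Alcove-folded reps (p=29, 15 weights, presented ϖ-order):

  λ_1+ρ ↦ (7, 4, 9, 4) · λ_2+ρ ↦ (1, 1, 2, 12) · λ_3+ρ ↦ (21, 1, 6, 0) · λ_4+ρ ↦ (3, 6, 12, 4) · λ_5+ρ ↦ (3, 6, 12, 4) · λ_6+ρ ↦ (3, 6, 12, 4) · λ_7+ρ ↦ (7, 4, 9, 4) · λ_8+ρ ↦ (7, 4, 9, 4) · λ_9+ρ ↦ (1, 1, 2, 12) · λ_10+ρ ↦ (21, 1, 6, 0) · λ_11+ρ ↦ (1, 1, 2, 12) · λ_12+ρ ↦ (3, 6, 12, 4) · λ_13+ρ ↦ (7, 4, 9, 4) · λ_14+ρ ↦ (3, 6, 12, 4) · λ_15+ρ ↦ (7, 4, 9, 4)

Linkage partition of the 15 weights (4 classes, p=29):

[[1, 7, 8, 13, 15], [2, 9, 11], [3, 10], [4, 5, 6, 12, 14]]


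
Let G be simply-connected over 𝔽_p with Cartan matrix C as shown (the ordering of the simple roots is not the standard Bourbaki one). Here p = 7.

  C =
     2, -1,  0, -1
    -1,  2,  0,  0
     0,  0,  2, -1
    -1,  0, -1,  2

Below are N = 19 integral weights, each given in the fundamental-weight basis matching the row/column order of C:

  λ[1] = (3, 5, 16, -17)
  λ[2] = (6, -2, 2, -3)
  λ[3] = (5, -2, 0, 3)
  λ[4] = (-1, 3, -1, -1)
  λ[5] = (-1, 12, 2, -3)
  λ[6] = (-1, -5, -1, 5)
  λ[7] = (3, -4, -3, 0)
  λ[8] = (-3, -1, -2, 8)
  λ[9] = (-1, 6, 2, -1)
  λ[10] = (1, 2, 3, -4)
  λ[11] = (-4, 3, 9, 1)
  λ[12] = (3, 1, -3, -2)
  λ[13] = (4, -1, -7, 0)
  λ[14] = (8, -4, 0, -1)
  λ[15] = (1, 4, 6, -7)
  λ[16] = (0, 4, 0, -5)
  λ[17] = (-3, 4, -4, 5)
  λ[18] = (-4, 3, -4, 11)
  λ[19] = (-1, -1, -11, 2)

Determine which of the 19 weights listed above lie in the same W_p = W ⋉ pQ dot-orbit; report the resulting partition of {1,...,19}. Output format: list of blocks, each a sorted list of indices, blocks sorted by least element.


A_4 Cartan matrix, 4 simple roots permuted; ρ=(1,1,1,1).

Ā_7 reps of the 19 weights (A_4, coords as presented):

  1: (1, 2, 1, 2);  2: (4, 0, 0, 2);  3: (2, 1, 1, 1);  4: (0, 4, 0, 0);  5: (4, 0, 0, 2);  6: (4, 0, 0, 2);  7: (0, 3, 1, 1);  8: (0, 0, 1, 5);  9: (0, 4, 0, 0);  10: (1, 2, 1, 2);  11: (1, 2, 1, 2);  12: (1, 2, 1, 2);  13: (0, 0, 1, 5);  14: (4, 0, 0, 2);  15: (4, 0, 0, 2);  16: (1, 2, 1, 2);  17: (2, 1, 1, 1);  18: (2, 1, 1, 1);  19: (0, 4, 0, 0)

Partition of {1..19} into 6 W_7-dot-orbits:

[[1, 10, 11, 12, 16], [2, 5, 6, 14, 15], [3, 17, 18], [4, 9, 19], [7], [8, 13]]


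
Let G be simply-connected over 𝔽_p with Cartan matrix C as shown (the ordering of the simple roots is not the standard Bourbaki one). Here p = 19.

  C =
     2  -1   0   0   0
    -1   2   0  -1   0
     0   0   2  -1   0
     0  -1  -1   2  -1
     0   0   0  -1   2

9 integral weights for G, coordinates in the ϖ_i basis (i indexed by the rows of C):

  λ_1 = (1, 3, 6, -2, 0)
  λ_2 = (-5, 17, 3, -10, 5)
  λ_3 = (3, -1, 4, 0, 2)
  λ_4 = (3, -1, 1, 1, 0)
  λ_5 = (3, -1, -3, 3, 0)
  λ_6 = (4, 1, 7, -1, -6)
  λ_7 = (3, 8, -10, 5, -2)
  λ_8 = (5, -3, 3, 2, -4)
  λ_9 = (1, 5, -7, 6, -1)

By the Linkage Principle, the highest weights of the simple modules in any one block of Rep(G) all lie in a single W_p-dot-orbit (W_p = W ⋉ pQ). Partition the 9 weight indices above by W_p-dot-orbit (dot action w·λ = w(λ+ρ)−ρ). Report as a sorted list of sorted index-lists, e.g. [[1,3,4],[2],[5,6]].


Cartan matrix: type D_5 (|W|=1920); un-permuting the 5 rows.

Ā_19 reps of the 9 weights (D_5, coords as presented):

  λ_1+ρ ↦ (2, 3, 6, 1, 0)
  λ_2+ρ ↦ (4, 0, 5, 1, 3)
  λ_3+ρ ↦ (4, 0, 5, 1, 3)
  λ_4+ρ ↦ (4, 0, 2, 2, 1)
  λ_5+ρ ↦ (4, 0, 2, 2, 1)
  λ_6+ρ ↦ (2, 3, 3, 2, 0)
  λ_7+ρ ↦ (4, 0, 5, 1, 3)
  λ_8+ρ ↦ (4, 0, 2, 2, 1)
  λ_9+ρ ↦ (2, 3, 6, 1, 0)

The 9 indices split into 4 linkage classes (same alcove rep ⇔ same W_19-dot-orbit):

[[1, 9], [2, 3, 7], [4, 5, 8], [6]]


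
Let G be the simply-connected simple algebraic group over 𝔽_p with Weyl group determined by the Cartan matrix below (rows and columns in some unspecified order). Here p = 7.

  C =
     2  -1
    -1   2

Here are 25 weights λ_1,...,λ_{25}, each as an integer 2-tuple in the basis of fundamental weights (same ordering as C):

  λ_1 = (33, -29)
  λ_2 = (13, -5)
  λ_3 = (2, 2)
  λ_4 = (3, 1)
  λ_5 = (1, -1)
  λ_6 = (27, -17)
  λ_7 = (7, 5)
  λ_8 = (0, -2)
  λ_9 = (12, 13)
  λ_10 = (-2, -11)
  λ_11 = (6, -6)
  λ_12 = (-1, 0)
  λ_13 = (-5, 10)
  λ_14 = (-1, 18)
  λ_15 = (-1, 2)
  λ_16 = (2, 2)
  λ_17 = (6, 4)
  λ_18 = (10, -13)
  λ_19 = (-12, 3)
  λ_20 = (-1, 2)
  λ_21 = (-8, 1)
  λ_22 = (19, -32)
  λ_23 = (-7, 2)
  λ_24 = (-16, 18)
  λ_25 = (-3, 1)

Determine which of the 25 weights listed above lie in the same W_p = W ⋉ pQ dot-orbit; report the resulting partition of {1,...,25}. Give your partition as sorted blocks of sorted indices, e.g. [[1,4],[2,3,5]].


Cartan matrix: type A_2 (|W|=6); un-permuting the 2 rows.

Ā_7 reps of the 25 weights (A_2, coords as presented):

    λ_1 → (0, 1)
    λ_2 → (0, 3)
    λ_3 → (3, 3)
    λ_4 → (4, 2)
    λ_5 → (2, 0)
    λ_6 → (2, 0)
    λ_7 → (0, 1)
    λ_8 → (0, 1)
    λ_9 → (0, 1)
    λ_10 → (3, 3)
    λ_11 → (2, 5)
    λ_12 → (0, 1)
    λ_13 → (0, 3)
    λ_14 → (2, 0)
    λ_15 → (0, 3)
    λ_16 → (3, 3)
    λ_17 → (2, 0)
    λ_18 → (4, 2)
    λ_19 → (0, 3)
    λ_20 → (0, 3)
    λ_21 → (2, 5)
    λ_22 → (3, 3)
    λ_23 → (3, 3)
    λ_24 → (4, 2)
    λ_25 → (2, 0)

The 25 indices split into 6 linkage classes (same alcove rep ⇔ same W_7-dot-orbit):

[[1, 7, 8, 9, 12], [2, 13, 15, 19, 20], [3, 10, 16, 22, 23], [4, 18, 24], [5, 6, 14, 17, 25], [11, 21]]


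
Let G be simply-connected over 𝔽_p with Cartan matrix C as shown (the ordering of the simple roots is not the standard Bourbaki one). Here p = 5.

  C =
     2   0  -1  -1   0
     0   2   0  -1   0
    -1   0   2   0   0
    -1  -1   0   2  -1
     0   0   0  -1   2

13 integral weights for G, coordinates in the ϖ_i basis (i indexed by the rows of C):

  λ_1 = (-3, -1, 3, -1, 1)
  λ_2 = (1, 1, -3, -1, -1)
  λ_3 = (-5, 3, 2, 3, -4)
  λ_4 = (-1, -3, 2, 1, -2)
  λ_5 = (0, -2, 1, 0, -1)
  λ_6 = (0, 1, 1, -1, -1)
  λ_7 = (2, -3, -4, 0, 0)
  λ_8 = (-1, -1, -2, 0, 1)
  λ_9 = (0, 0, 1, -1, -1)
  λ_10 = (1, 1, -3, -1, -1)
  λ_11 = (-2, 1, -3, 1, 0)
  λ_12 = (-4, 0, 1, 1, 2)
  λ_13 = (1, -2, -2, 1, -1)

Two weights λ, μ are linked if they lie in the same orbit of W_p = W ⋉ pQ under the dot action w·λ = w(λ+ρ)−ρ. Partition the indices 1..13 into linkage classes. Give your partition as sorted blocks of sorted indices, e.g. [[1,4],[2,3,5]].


D_5 Cartan matrix, 5 simple roots permuted; ρ=(1,1,1,1,1).

Folding the 13 weights λ_j+ρ into Ā_5 (reps in the given 5-coord order):

  λ_1+ρ ↦ (0, 2, 2, 0, 0)
  λ_2+ρ ↦ (0, 2, 2, 0, 0)
  λ_3+ρ ↦ (1, 1, 2, 0, 0)
  λ_4+ρ ↦ (1, 1, 2, 0, 0)
  λ_5+ρ ↦ (1, 1, 2, 0, 0)
  λ_6+ρ ↦ (0, 2, 2, 0, 0)
  λ_7+ρ ↦ (1, 1, 2, 0, 0)
  λ_8+ρ ↦ (1, 0, 0, 0, 2)
  λ_9+ρ ↦ (1, 1, 2, 0, 0)
  λ_10+ρ ↦ (0, 2, 2, 0, 0)
  λ_11+ρ ↦ (0, 1, 1, 1, 0)
  λ_12+ρ ↦ (1, 0, 0, 0, 2)
  λ_13+ρ ↦ (0, 1, 1, 1, 0)

4 distinct reps among the 13 weights ⇒ 4 W_5-linkage classes:

[[1, 2, 6, 10], [3, 4, 5, 7, 9], [8, 12], [11, 13]]


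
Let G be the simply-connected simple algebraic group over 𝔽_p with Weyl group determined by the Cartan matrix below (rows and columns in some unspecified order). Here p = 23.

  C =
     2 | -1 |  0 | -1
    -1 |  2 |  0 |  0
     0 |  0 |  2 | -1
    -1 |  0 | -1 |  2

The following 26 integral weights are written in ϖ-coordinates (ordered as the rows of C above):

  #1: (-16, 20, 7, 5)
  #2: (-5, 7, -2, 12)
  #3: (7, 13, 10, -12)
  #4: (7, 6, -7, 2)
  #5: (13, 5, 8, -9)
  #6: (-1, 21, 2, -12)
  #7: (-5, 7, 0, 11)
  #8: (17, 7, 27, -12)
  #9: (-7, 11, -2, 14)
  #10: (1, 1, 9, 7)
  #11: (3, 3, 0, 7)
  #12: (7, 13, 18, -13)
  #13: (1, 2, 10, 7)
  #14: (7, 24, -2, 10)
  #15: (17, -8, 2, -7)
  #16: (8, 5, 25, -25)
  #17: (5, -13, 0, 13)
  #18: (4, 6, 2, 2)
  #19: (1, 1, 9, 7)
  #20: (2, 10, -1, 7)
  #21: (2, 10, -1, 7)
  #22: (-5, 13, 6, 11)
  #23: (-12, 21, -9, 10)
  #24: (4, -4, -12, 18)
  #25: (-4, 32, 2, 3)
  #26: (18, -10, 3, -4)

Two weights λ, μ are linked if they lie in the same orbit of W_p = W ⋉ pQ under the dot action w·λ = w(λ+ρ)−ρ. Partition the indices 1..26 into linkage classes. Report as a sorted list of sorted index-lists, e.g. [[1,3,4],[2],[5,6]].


Type A_4, rank 4, |W|=120; reorder rows/cols to standard.

Folding the 26 weights λ_j+ρ into Ā_23 (reps in the given 4-coord order):

  1: (6, 6, 1, 8)
  2: (4, 4, 1, 8)
  3: (3, 11, 0, 8)
  4: (5, 7, 3, 3)
  5: (6, 6, 1, 8)
  6: (3, 11, 0, 8)
  7: (4, 4, 1, 8)
  8: (5, 7, 3, 3)
  9: (6, 6, 1, 8)
  10: (2, 2, 10, 8)
  11: (4, 4, 1, 8)
  12: (4, 4, 1, 8)
  13: (2, 2, 10, 8)
  14: (2, 2, 10, 8)
  15: (5, 7, 3, 3)
  16: (6, 6, 1, 8)
  17: (6, 6, 1, 8)
  18: (5, 7, 3, 3)
  19: (2, 2, 10, 8)
  20: (3, 11, 0, 8)
  21: (3, 11, 0, 8)
  22: (4, 4, 1, 8)
  23: (3, 11, 0, 8)
  24: (2, 2, 10, 8)
  25: (7, 9, 1, 3)
  26: (7, 9, 1, 3)

6 distinct reps among the 26 weights ⇒ 6 W_23-linkage classes:

[[1, 5, 9, 16, 17], [2, 7, 11, 12, 22], [3, 6, 20, 21, 23], [4, 8, 15, 18], [10, 13, 14, 19, 24], [25, 26]]


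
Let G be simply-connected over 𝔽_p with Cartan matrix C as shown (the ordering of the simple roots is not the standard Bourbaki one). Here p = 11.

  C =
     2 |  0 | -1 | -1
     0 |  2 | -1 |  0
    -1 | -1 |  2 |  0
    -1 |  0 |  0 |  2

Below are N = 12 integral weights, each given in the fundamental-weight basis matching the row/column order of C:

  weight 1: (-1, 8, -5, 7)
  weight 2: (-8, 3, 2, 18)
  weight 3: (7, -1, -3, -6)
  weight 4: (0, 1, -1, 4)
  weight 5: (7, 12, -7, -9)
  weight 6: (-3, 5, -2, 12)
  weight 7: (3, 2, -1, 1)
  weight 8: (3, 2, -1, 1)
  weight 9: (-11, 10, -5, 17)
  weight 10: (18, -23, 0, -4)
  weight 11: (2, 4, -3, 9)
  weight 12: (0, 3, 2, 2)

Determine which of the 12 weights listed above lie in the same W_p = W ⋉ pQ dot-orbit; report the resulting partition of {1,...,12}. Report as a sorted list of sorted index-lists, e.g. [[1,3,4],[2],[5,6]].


Dynkin diagram of C (from the 6 off-diagonal −1 entries): A_4.

Ā_11 reps of the 12 weights (A_4, coords as presented):

  λ_1 → (4, 3, 0, 2);  λ_2 → (1, 4, 3, 3);  λ_3 → (1, 2, 0, 5);  λ_4 → (1, 2, 0, 5);  λ_5 → (4, 3, 0, 2);  λ_6 → (1, 2, 0, 5);  λ_7 → (4, 3, 0, 2);  λ_8 → (4, 3, 0, 2);  λ_9 → (1, 4, 3, 3);  λ_10 → (1, 2, 0, 5);  λ_11 → (1, 2, 0, 5);  λ_12 → (1, 4, 3, 3)

The 12 indices split into 3 linkage classes (same alcove rep ⇔ same W_11-dot-orbit):

[[1, 5, 7, 8], [2, 9, 12], [3, 4, 6, 10, 11]]


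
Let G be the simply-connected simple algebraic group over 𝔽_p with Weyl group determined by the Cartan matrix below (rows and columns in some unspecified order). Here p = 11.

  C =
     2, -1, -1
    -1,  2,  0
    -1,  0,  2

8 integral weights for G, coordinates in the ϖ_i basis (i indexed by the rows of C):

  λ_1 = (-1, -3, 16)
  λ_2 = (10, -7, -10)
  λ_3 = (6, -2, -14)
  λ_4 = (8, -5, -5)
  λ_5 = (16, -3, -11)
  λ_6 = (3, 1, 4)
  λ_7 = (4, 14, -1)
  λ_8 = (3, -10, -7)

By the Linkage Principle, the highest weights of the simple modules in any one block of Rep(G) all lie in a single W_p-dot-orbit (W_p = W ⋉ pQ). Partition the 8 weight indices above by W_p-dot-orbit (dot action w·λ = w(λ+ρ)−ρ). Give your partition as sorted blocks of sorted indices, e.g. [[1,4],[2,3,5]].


A_3 Cartan matrix, 3 simple roots permuted; ρ=(1,1,1).

Each λ_j+ρ reduced to Ā_11; 3-tuples below use C's row order:

  λ_1+ρ ↦ (4, 2, 5) · λ_2+ρ ↦ (4, 2, 5) · λ_3+ρ ↦ (1, 4, 4) · λ_4+ρ ↦ (1, 4, 4) · λ_5+ρ ↦ (1, 4, 4) · λ_6+ρ ↦ (4, 2, 5) · λ_7+ρ ↦ (4, 2, 5) · λ_8+ρ ↦ (4, 2, 5)

These 8 weights hit 2 W_11-dot-orbits; sizes (5, 3):

[[1, 2, 6, 7, 8], [3, 4, 5]]


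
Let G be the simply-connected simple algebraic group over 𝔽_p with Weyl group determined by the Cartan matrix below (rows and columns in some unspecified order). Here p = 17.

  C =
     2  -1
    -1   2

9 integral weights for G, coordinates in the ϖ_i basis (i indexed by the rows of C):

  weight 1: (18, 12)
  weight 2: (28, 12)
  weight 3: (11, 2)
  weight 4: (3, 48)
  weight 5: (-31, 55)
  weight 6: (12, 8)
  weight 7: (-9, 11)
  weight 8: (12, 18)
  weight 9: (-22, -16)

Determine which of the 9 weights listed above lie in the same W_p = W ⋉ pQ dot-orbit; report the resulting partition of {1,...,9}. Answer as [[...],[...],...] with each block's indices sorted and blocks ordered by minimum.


Cartan matrix: type A_2 (|W|=6); un-permuting the 2 rows.

Each λ_j+ρ reduced to Ā_17; 2-tuples below use C's row order:

    λ_1+ρ ↦ (2, 2)
    λ_2+ρ ↦ (8, 4)
    λ_3+ρ ↦ (12, 3)
    λ_4+ρ ↦ (2, 2)
    λ_5+ρ ↦ (8, 4)
    λ_6+ρ ↦ (8, 4)
    λ_7+ρ ↦ (8, 4)
    λ_8+ρ ↦ (2, 2)
    λ_9+ρ ↦ (2, 2)

The 9 indices split into 3 linkage classes (same alcove rep ⇔ same W_17-dot-orbit):

[[1, 4, 8, 9], [2, 5, 6, 7], [3]]


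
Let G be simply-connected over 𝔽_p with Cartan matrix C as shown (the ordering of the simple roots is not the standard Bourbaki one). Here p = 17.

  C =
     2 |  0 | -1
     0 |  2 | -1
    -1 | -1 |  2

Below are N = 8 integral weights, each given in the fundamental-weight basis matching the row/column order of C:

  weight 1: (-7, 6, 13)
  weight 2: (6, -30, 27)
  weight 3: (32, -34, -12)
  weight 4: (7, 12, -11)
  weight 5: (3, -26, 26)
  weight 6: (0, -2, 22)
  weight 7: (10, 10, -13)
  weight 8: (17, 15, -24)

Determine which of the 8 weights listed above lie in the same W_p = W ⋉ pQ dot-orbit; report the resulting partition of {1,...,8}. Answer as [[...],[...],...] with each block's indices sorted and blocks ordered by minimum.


A_3 Cartan matrix, 3 simple roots permuted; ρ=(1,1,1).

Folding the 8 weights λ_j+ρ into Ā_17 (reps in the given 3-coord order):

  λ_1+ρ ↦ (2, 3, 8);  λ_2+ρ ↦ (1, 1, 10);  λ_3+ρ ↦ (1, 1, 10);  λ_4+ρ ↦ (2, 3, 8);  λ_5+ρ ↦ (2, 3, 8);  λ_6+ρ ↦ (1, 1, 10);  λ_7+ρ ↦ (1, 1, 10);  λ_8+ρ ↦ (1, 1, 10)

Linkage partition of the 8 weights (2 classes, p=17):

[[1, 4, 5], [2, 3, 6, 7, 8]]


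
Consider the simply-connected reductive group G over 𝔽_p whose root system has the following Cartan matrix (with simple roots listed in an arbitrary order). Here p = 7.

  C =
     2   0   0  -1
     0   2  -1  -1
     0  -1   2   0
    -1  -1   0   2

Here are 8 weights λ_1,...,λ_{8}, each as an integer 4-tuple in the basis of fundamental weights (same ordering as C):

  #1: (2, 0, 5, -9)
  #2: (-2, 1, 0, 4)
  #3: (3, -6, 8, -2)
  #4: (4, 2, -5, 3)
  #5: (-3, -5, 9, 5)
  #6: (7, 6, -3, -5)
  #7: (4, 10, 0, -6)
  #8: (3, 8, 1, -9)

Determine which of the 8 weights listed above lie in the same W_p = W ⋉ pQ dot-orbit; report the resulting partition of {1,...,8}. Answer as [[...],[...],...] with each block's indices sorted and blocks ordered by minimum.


Dynkin diagram of C (from the 6 off-diagonal −1 entries): A_4.

Each λ_j+ρ reduced to Ā_7; 4-tuples below use C's row order:

  [1] (0, 2, 0, 4)
  [2] (0, 2, 0, 4)
  [3] (0, 1, 1, 3)
  [4] (0, 1, 1, 2)
  [5] (0, 1, 1, 3)
  [6] (0, 1, 1, 3)
  [7] (1, 2, 0, 0)
  [8] (0, 1, 1, 3)

Partition of {1..8} into 4 W_7-dot-orbits:

[[1, 2], [3, 5, 6, 8], [4], [7]]


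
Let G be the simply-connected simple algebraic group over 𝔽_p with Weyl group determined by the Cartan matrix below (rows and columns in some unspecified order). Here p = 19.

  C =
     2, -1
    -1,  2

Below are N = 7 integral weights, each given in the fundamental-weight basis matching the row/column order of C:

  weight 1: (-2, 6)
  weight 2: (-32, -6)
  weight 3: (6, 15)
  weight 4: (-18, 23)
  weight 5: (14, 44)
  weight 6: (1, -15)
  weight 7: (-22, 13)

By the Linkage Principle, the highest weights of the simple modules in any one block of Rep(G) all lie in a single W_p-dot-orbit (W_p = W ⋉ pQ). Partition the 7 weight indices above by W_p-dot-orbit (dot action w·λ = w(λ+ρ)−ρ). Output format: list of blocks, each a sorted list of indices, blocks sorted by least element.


Root system A_2: the 2×2 matrix C matches after relabeling.

Alcove-folded reps (p=19, 7 weights, presented ϖ-order):

  λ_1+ρ ↦ (1, 6)
  λ_2+ρ ↦ (12, 2)
  λ_3+ρ ↦ (3, 12)
  λ_4+ρ ↦ (12, 2)
  λ_5+ρ ↦ (3, 12)
  λ_6+ρ ↦ (12, 2)
  λ_7+ρ ↦ (12, 5)

4 distinct reps among the 7 weights ⇒ 4 W_19-linkage classes:

[[1], [2, 4, 6], [3, 5], [7]]


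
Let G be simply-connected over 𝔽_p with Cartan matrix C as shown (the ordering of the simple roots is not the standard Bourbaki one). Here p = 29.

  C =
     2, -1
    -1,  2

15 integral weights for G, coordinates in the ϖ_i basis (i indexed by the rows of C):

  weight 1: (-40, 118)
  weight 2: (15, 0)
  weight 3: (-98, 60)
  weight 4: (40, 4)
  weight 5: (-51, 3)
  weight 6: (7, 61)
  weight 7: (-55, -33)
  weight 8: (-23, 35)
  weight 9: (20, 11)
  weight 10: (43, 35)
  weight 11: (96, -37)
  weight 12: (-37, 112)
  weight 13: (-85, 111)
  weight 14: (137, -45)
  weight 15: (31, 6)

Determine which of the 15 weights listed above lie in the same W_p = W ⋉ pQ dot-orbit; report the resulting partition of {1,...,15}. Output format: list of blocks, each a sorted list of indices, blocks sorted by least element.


Root system A_2: the 2×2 matrix C matches after relabeling.

Alcove-folded reps (p=29, 15 weights, presented ϖ-order):

  λ_1 → (19, 3);  λ_2 → (16, 1);  λ_3 → (19, 3);  λ_4 → (12, 12);  λ_5 → (17, 8);  λ_6 → (17, 8);  λ_7 → (3, 25);  λ_8 → (15, 7);  λ_9 → (17, 8);  λ_10 → (15, 7);  λ_11 → (19, 3);  λ_12 → (19, 3);  λ_13 → (3, 25);  λ_14 → (15, 7);  λ_15 → (19, 3)

These 15 weights hit 6 W_29-dot-orbits; sizes (5, 1, 1, 3, 2, 3):

[[1, 3, 11, 12, 15], [2], [4], [5, 6, 9], [7, 13], [8, 10, 14]]


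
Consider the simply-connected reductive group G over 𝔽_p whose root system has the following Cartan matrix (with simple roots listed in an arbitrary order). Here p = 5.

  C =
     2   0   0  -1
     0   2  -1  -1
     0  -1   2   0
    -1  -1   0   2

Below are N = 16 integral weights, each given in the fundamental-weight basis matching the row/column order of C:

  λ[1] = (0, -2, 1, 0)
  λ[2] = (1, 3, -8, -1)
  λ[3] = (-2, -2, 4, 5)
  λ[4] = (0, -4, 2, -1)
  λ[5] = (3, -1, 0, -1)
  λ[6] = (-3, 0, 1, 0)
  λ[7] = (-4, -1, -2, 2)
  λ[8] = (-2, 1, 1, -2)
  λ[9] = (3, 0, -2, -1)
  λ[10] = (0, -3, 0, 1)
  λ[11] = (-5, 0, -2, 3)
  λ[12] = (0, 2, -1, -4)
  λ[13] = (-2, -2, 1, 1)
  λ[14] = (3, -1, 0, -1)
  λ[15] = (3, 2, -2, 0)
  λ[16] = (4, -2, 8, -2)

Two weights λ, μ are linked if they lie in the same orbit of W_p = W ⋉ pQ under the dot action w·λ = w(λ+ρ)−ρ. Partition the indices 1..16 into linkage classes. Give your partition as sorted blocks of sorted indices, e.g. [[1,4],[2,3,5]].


C ↔ A_4 under row/col permutation; |W(A_4)| = 120.

λ_j+ρ reflected into Ā_5 (⟨·,θ^∨⟩≤5); 4-tuples as given:

  [1] (1, 1, 1, 0) · [2] (1, 0, 2, 1) · [3] (4, 0, 1, 0) · [4] (2, 0, 0, 1) · [5] (4, 0, 1, 0) · [6] (1, 0, 2, 1) · [7] (2, 0, 0, 1) · [8] (1, 0, 2, 1) · [9] (4, 0, 1, 0) · [10] (1, 1, 1, 0) · [11] (4, 0, 1, 0) · [12] (2, 0, 0, 1) · [13] (1, 1, 1, 0) · [14] (4, 0, 1, 0) · [15] (1, 0, 2, 1) · [16] (1, 0, 2, 1)

The 16 indices split into 4 linkage classes (same alcove rep ⇔ same W_5-dot-orbit):

[[1, 10, 13], [2, 6, 8, 15, 16], [3, 5, 9, 11, 14], [4, 7, 12]]


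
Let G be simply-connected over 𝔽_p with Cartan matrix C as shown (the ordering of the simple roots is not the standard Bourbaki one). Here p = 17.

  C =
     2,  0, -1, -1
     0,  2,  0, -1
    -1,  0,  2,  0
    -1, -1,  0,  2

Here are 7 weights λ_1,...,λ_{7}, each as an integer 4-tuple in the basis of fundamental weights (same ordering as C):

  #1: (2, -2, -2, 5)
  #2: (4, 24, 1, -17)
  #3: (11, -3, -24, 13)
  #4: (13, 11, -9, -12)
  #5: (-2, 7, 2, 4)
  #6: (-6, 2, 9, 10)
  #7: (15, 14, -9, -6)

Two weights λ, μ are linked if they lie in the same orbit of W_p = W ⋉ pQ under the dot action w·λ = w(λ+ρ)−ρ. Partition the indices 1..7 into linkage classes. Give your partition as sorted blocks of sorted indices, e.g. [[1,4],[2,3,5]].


A_4 Cartan matrix, 4 simple roots permuted; ρ=(1,1,1,1).

Alcove-folded reps (p=17, 7 weights, presented ϖ-order):

  1: (2, 1, 1, 5) · 2: (2, 1, 1, 5) · 3: (5, 1, 3, 6) · 4: (5, 1, 3, 6) · 5: (1, 8, 2, 4) · 6: (5, 1, 3, 6) · 7: (2, 1, 1, 5)

3 distinct reps among the 7 weights ⇒ 3 W_17-linkage classes:

[[1, 2, 7], [3, 4, 6], [5]]


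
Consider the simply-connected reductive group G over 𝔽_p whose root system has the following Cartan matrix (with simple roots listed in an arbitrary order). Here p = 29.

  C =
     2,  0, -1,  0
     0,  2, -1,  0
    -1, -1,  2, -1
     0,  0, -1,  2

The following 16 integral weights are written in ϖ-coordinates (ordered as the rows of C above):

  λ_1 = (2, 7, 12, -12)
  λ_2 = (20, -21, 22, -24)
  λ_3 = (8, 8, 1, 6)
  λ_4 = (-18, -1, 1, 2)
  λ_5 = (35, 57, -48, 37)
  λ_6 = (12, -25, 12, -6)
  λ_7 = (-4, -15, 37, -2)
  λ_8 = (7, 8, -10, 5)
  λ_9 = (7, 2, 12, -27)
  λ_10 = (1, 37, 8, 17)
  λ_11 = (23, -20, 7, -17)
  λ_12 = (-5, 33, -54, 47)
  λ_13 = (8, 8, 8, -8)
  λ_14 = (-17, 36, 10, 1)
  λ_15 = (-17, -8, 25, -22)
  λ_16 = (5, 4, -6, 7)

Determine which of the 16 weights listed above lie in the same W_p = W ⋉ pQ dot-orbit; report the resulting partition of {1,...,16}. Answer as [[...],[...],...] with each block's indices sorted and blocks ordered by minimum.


C ↔ D_4 under row/col permutation; |W(D_4)| = 192.

Ā_29 reps of the 16 weights (D_4, coords as presented):

    λ_1 → (3, 8, 2, 11)
    λ_2 → (1, 0, 5, 3)
    λ_3 → (9, 9, 2, 7)
    λ_4 → (10, 3, 2, 0)
    λ_5 → (9, 9, 2, 7)
    λ_6 → (3, 8, 2, 11)
    λ_7 → (1, 0, 5, 3)
    λ_8 → (1, 0, 5, 3)
    λ_9 → (3, 8, 2, 11)
    λ_10 → (9, 9, 2, 7)
    λ_11 → (3, 8, 2, 11)
    λ_12 → (1, 19, 0, 5)
    λ_13 → (9, 9, 2, 7)
    λ_14 → (3, 8, 2, 11)
    λ_15 → (2, 11, 5, 3)
    λ_16 → (1, 0, 5, 3)

The 16 indices split into 6 linkage classes (same alcove rep ⇔ same W_29-dot-orbit):

[[1, 6, 9, 11, 14], [2, 7, 8, 16], [3, 5, 10, 13], [4], [12], [15]]
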